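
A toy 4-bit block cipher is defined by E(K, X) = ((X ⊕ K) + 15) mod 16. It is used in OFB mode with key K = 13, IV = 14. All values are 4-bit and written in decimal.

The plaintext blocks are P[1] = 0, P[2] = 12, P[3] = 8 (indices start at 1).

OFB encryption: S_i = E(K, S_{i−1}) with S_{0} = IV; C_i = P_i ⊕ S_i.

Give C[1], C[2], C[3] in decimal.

C[1] = 2, C[2] = 2, C[3] = 10

C[1]: S = E(K, 14) = 2; 0 ⊕ 2 = 2.
C[2]: S = E(K, 2) = 14; 12 ⊕ 14 = 2.
C[3]: S = E(K, 14) = 2; 8 ⊕ 2 = 10.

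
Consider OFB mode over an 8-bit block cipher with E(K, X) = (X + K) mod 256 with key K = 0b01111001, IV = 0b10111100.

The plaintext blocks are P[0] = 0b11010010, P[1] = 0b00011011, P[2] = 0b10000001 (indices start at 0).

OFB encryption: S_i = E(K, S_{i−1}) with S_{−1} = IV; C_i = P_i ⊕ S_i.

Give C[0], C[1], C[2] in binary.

C[0] = 0b11100111, C[1] = 0b10110101, C[2] = 0b10100110

C[0]: S = E(K, 0b10111100) = 0b00110101; 0b11010010 ⊕ 0b00110101 = 0b11100111.
C[1]: S = E(K, 0b00110101) = 0b10101110; 0b00011011 ⊕ 0b10101110 = 0b10110101.
C[2]: S = E(K, 0b10101110) = 0b00100111; 0b10000001 ⊕ 0b00100111 = 0b10100110.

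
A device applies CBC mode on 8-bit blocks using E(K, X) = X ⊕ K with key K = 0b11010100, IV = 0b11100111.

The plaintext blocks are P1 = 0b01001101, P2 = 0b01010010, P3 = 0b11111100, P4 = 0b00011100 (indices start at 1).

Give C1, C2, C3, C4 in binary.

C1 = 0b01111110, C2 = 0b11111000, C3 = 0b11010000, C4 = 0b00011000

CBC encryption: C_i = E(K, P_i ⊕ C_{i−1}), with C_{0} = IV.
C1: P1 ⊕ 0b11100111 = 0b10101010; E(K, 0b10101010) = 0b01111110.
C2: P2 ⊕ 0b01111110 = 0b00101100; E(K, 0b00101100) = 0b11111000.
C3: P3 ⊕ 0b11111000 = 0b00000100; E(K, 0b00000100) = 0b11010000.
C4: P4 ⊕ 0b11010000 = 0b11001100; E(K, 0b11001100) = 0b00011000.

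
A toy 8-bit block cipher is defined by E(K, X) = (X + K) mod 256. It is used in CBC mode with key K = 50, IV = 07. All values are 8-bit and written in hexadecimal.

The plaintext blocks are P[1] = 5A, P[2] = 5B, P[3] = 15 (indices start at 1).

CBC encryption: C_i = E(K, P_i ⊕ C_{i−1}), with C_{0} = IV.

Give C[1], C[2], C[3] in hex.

C[1]: P[1] ⊕ 07 = 5D; E(K, 5D) = AD.
C[2]: P[2] ⊕ AD = F6; E(K, F6) = 46.
C[3]: P[3] ⊕ 46 = 53; E(K, 53) = A3.

C[1] = AD, C[2] = 46, C[3] = A3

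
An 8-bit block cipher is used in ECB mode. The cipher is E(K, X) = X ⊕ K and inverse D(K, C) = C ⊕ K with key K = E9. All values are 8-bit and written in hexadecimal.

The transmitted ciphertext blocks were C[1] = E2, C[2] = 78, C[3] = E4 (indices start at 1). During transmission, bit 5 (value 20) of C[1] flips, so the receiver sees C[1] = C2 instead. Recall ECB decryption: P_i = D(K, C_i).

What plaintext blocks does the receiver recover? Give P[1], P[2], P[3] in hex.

Only C[1] changed, to C2. In ECB, a change in C_i affects only P_i. Decrypting the received ciphertext:
P[1]: D(K, C2) = 2B.
P[2]: D(K, 78) = 91.
P[3]: D(K, E4) = 0D.
Blocks that differ from the original plaintext: P[1].

P[1] = 2B, P[2] = 91, P[3] = 0D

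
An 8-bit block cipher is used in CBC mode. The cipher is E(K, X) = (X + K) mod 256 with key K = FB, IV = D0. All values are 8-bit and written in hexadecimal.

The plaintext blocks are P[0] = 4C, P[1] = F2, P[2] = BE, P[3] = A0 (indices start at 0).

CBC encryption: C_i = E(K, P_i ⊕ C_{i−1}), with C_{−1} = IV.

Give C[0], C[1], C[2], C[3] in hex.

C[0]: P[0] ⊕ D0 = 9C; E(K, 9C) = 97.
C[1]: P[1] ⊕ 97 = 65; E(K, 65) = 60.
C[2]: P[2] ⊕ 60 = DE; E(K, DE) = D9.
C[3]: P[3] ⊕ D9 = 79; E(K, 79) = 74.

C[0] = 97, C[1] = 60, C[2] = D9, C[3] = 74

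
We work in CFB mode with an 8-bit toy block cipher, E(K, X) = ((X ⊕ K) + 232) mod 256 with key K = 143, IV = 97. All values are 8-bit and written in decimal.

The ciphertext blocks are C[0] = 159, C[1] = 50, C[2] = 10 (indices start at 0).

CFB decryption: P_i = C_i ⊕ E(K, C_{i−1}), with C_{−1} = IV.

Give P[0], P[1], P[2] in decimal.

P[0]: E(K, 97) = 214; 159 ⊕ 214 = 73.
P[1]: E(K, 159) = 248; 50 ⊕ 248 = 202.
P[2]: E(K, 50) = 165; 10 ⊕ 165 = 175.

P[0] = 73, P[1] = 202, P[2] = 175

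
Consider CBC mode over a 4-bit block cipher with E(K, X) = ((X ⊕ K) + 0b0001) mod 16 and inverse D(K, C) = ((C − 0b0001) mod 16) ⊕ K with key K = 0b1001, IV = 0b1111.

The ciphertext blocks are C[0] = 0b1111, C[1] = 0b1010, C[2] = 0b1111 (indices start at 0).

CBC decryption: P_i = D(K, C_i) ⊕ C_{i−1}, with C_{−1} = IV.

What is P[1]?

P[1] = 0b1111

P[1]: D(K, 0b1010) = 0b0000; 0b0000 ⊕ 0b1111 = 0b1111.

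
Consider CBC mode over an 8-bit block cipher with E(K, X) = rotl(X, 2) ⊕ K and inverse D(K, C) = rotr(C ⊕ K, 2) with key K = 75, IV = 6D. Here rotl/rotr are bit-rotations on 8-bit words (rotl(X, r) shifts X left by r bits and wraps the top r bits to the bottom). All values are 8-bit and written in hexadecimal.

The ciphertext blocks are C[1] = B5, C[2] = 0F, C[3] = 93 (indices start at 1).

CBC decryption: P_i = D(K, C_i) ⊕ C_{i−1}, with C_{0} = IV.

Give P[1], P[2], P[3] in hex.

P[1]: D(K, B5) = 30; 30 ⊕ 6D = 5D.
P[2]: D(K, 0F) = 9E; 9E ⊕ B5 = 2B.
P[3]: D(K, 93) = B9; B9 ⊕ 0F = B6.

P[1] = 5D, P[2] = 2B, P[3] = B6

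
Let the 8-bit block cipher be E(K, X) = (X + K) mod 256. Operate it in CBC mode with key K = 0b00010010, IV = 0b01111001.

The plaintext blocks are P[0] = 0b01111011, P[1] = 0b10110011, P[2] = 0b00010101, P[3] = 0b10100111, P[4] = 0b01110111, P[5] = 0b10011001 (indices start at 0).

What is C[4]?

CBC encryption: C_i = E(K, P_i ⊕ C_{i−1}), with C_{−1} = IV.
C[0]: P[0] ⊕ 0b01111001 = 0b00000010; E(K, 0b00000010) = 0b00010100.
C[1]: P[1] ⊕ 0b00010100 = 0b10100111; E(K, 0b10100111) = 0b10111001.
C[2]: P[2] ⊕ 0b10111001 = 0b10101100; E(K, 0b10101100) = 0b10111110.
C[3]: P[3] ⊕ 0b10111110 = 0b00011001; E(K, 0b00011001) = 0b00101011.
C[4]: P[4] ⊕ 0b00101011 = 0b01011100; E(K, 0b01011100) = 0b01101110.

C[4] = 0b01101110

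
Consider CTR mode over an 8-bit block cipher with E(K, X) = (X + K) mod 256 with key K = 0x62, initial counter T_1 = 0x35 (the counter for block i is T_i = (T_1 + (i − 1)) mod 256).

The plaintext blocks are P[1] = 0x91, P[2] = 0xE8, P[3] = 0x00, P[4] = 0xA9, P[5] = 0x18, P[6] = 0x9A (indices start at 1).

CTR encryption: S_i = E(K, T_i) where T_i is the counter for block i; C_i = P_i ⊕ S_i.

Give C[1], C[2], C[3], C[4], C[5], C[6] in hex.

C[1] = 0x06, C[2] = 0x70, C[3] = 0x99, C[4] = 0x33, C[5] = 0x83, C[6] = 0x06

C[1]: T = 0x35, S = E(K, T) = 0x97; 0x91 ⊕ 0x97 = 0x06.
C[2]: T = 0x36, S = E(K, T) = 0x98; 0xE8 ⊕ 0x98 = 0x70.
C[3]: T = 0x37, S = E(K, T) = 0x99; 0x00 ⊕ 0x99 = 0x99.
C[4]: T = 0x38, S = E(K, T) = 0x9A; 0xA9 ⊕ 0x9A = 0x33.
C[5]: T = 0x39, S = E(K, T) = 0x9B; 0x18 ⊕ 0x9B = 0x83.
C[6]: T = 0x3A, S = E(K, T) = 0x9C; 0x9A ⊕ 0x9C = 0x06.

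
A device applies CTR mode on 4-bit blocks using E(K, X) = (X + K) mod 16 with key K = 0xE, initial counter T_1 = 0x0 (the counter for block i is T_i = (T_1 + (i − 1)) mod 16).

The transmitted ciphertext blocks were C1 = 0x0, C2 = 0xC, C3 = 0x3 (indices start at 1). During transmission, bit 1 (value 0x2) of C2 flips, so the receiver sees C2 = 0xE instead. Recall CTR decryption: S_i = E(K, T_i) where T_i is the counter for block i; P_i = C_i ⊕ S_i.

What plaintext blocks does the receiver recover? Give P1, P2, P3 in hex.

Only C2 changed, to 0xE. In CTR, a change in C_i flips the same bit in P_i only; the keystream is unaffected. Decrypting the received ciphertext:
P1: T = 0x0, S = E(K, T) = 0xE; 0x0 ⊕ 0xE = 0xE.
P2: T = 0x1, S = E(K, T) = 0xF; 0xE ⊕ 0xF = 0x1.
P3: T = 0x2, S = E(K, T) = 0x0; 0x3 ⊕ 0x0 = 0x3.
Blocks that differ from the original plaintext: P2.

P1 = 0xE, P2 = 0x1, P3 = 0x3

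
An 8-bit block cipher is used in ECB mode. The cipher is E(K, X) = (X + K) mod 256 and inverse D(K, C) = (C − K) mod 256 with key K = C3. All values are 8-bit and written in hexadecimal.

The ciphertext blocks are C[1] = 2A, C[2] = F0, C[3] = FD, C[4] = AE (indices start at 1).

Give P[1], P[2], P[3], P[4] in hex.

ECB decryption: P_i = D(K, C_i).
P[1]: D(K, 2A) = 67.
P[2]: D(K, F0) = 2D.
P[3]: D(K, FD) = 3A.
P[4]: D(K, AE) = EB.

P[1] = 67, P[2] = 2D, P[3] = 3A, P[4] = EB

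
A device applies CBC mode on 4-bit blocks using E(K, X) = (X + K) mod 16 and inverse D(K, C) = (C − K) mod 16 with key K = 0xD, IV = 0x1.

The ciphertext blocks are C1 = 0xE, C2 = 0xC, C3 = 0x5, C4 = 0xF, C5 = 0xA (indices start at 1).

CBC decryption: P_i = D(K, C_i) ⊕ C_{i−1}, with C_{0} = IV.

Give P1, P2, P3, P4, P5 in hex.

P1 = 0x0, P2 = 0x1, P3 = 0x4, P4 = 0x7, P5 = 0x2

P1: D(K, 0xE) = 0x1; 0x1 ⊕ 0x1 = 0x0.
P2: D(K, 0xC) = 0xF; 0xF ⊕ 0xE = 0x1.
P3: D(K, 0x5) = 0x8; 0x8 ⊕ 0xC = 0x4.
P4: D(K, 0xF) = 0x2; 0x2 ⊕ 0x5 = 0x7.
P5: D(K, 0xA) = 0xD; 0xD ⊕ 0xF = 0x2.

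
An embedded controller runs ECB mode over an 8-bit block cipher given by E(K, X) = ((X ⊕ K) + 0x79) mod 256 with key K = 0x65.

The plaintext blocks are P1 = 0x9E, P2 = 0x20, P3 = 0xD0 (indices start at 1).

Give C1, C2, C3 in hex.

C1 = 0x74, C2 = 0xBE, C3 = 0x2E

ECB encryption: C_i = E(K, P_i).
C1: E(K, 0x9E) = 0x74.
C2: E(K, 0x20) = 0xBE.
C3: E(K, 0xD0) = 0x2E.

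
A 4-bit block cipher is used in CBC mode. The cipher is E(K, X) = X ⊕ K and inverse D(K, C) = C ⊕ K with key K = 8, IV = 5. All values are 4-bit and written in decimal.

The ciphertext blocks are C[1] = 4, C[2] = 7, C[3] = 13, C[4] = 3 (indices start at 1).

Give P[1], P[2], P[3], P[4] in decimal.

CBC decryption: P_i = D(K, C_i) ⊕ C_{i−1}, with C_{0} = IV.
P[1]: D(K, 4) = 12; 12 ⊕ 5 = 9.
P[2]: D(K, 7) = 15; 15 ⊕ 4 = 11.
P[3]: D(K, 13) = 5; 5 ⊕ 7 = 2.
P[4]: D(K, 3) = 11; 11 ⊕ 13 = 6.

P[1] = 9, P[2] = 11, P[3] = 2, P[4] = 6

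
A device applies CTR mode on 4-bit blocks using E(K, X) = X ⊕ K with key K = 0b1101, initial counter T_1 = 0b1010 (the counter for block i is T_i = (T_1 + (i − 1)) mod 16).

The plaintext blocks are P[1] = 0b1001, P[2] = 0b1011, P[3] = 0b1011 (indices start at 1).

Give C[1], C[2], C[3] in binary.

C[1] = 0b1110, C[2] = 0b1101, C[3] = 0b1010

CTR encryption: S_i = E(K, T_i) where T_i is the counter for block i; C_i = P_i ⊕ S_i.
C[1]: T = 0b1010, S = E(K, T) = 0b0111; 0b1001 ⊕ 0b0111 = 0b1110.
C[2]: T = 0b1011, S = E(K, T) = 0b0110; 0b1011 ⊕ 0b0110 = 0b1101.
C[3]: T = 0b1100, S = E(K, T) = 0b0001; 0b1011 ⊕ 0b0001 = 0b1010.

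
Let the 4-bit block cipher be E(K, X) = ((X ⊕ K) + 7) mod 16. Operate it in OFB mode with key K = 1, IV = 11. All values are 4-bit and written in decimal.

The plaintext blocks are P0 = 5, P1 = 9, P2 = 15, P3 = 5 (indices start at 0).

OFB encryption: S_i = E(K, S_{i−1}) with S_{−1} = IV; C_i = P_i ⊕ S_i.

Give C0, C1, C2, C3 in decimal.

C0 = 4, C1 = 14, C2 = 2, C3 = 6

C0: S = E(K, 11) = 1; 5 ⊕ 1 = 4.
C1: S = E(K, 1) = 7; 9 ⊕ 7 = 14.
C2: S = E(K, 7) = 13; 15 ⊕ 13 = 2.
C3: S = E(K, 13) = 3; 5 ⊕ 3 = 6.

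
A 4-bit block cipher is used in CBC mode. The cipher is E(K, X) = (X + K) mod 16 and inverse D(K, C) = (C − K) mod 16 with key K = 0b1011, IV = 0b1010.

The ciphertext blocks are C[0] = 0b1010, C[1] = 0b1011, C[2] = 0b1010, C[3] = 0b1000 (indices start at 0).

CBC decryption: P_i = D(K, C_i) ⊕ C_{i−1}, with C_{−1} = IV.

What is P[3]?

P[3] = 0b0111

P[3]: D(K, 0b1000) = 0b1101; 0b1101 ⊕ 0b1010 = 0b0111.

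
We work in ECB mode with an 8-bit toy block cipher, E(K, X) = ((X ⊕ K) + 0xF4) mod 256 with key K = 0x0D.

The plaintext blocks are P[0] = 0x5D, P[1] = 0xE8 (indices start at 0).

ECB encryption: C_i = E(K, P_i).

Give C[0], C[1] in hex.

C[0]: E(K, 0x5D) = 0x44.
C[1]: E(K, 0xE8) = 0xD9.

C[0] = 0x44, C[1] = 0xD9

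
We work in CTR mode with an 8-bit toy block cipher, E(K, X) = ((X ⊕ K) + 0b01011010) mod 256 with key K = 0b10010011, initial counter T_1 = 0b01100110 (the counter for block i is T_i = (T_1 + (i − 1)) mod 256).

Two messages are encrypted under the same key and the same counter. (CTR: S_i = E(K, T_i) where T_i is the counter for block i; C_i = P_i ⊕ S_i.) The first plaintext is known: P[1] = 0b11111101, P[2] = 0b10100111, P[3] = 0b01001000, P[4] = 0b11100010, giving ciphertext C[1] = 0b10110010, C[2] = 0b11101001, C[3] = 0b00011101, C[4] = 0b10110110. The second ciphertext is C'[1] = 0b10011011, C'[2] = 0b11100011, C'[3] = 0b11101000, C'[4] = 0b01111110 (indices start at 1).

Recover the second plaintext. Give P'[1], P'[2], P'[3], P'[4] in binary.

In CTR with a reused counter, both messages share the same keystream S_i, so C_i ⊕ C'_i = P_i ⊕ P'_i and thus P'_i = P_i ⊕ C_i ⊕ C'_i.
P'[1]: 0b11111101 ⊕ 0b10110010 ⊕ 0b10011011 = 0b11010100.
P'[2]: 0b10100111 ⊕ 0b11101001 ⊕ 0b11100011 = 0b10101101.
P'[3]: 0b01001000 ⊕ 0b00011101 ⊕ 0b11101000 = 0b10111101.
P'[4]: 0b11100010 ⊕ 0b10110110 ⊕ 0b01111110 = 0b00101010.

P'[1] = 0b11010100, P'[2] = 0b10101101, P'[3] = 0b10111101, P'[4] = 0b00101010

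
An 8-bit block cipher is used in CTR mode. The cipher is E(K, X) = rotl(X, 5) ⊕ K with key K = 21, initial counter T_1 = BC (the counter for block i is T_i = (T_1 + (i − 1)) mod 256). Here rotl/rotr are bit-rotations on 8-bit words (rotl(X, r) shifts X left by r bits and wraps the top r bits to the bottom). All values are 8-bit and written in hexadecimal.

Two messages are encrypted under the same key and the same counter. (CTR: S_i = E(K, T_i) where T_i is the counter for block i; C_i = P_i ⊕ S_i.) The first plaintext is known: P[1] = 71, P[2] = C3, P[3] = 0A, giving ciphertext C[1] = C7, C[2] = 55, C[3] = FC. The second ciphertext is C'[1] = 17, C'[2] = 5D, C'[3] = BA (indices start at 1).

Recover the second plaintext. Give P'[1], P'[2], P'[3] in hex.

P'[1] = A1, P'[2] = CB, P'[3] = 4C

In CTR with a reused counter, both messages share the same keystream S_i, so C_i ⊕ C'_i = P_i ⊕ P'_i and thus P'_i = P_i ⊕ C_i ⊕ C'_i.
P'[1]: 71 ⊕ C7 ⊕ 17 = A1.
P'[2]: C3 ⊕ 55 ⊕ 5D = CB.
P'[3]: 0A ⊕ FC ⊕ BA = 4C.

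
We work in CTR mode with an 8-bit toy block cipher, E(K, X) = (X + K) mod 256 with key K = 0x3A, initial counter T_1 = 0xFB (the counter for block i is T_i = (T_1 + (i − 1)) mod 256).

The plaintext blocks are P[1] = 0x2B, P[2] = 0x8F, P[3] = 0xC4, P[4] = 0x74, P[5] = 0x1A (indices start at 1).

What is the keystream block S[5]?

0x39

CTR encryption: S_i = E(K, T_i) where T_i is the counter for block i; C_i = P_i ⊕ S_i.
C[1]: T = 0xFB, S = E(K, T) = 0x35; 0x2B ⊕ 0x35 = 0x1E.
C[2]: T = 0xFC, S = E(K, T) = 0x36; 0x8F ⊕ 0x36 = 0xB9.
C[3]: T = 0xFD, S = E(K, T) = 0x37; 0xC4 ⊕ 0x37 = 0xF3.
C[4]: T = 0xFE, S = E(K, T) = 0x38; 0x74 ⊕ 0x38 = 0x4C.
C[5]: T = 0xFF, S = E(K, T) = 0x39; 0x1A ⊕ 0x39 = 0x23.
So S[5] = 0x39.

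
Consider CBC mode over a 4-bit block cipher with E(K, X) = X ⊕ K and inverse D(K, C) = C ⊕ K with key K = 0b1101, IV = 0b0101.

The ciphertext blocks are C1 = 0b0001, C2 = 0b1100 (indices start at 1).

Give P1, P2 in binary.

P1 = 0b1001, P2 = 0b0000

CBC decryption: P_i = D(K, C_i) ⊕ C_{i−1}, with C_{0} = IV.
P1: D(K, 0b0001) = 0b1100; 0b1100 ⊕ 0b0101 = 0b1001.
P2: D(K, 0b1100) = 0b0001; 0b0001 ⊕ 0b0001 = 0b0000.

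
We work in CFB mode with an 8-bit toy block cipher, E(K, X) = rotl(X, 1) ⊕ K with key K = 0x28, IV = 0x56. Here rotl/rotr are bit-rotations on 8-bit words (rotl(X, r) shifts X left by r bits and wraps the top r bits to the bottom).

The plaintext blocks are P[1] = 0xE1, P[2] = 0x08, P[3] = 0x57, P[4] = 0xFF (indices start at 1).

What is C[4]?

CFB encryption: C_i = P_i ⊕ E(K, C_{i−1}), with C_{0} = IV.
C[1]: E(K, 0x56) = 0x84; 0xE1 ⊕ 0x84 = 0x65.
C[2]: E(K, 0x65) = 0xE2; 0x08 ⊕ 0xE2 = 0xEA.
C[3]: E(K, 0xEA) = 0xFD; 0x57 ⊕ 0xFD = 0xAA.
C[4]: E(K, 0xAA) = 0x7D; 0xFF ⊕ 0x7D = 0x82.

C[4] = 0x82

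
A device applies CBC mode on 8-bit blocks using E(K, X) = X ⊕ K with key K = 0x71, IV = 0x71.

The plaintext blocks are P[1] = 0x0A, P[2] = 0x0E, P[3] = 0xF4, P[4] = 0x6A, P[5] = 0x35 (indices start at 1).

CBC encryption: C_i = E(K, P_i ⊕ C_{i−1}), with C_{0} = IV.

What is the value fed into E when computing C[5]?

C[1]: P[1] ⊕ 0x71 = 0x7B; E(K, 0x7B) = 0x0A.
C[2]: P[2] ⊕ 0x0A = 0x04; E(K, 0x04) = 0x75.
C[3]: P[3] ⊕ 0x75 = 0x81; E(K, 0x81) = 0xF0.
C[4]: P[4] ⊕ 0xF0 = 0x9A; E(K, 0x9A) = 0xEB.
C[5]: P[5] ⊕ 0xEB = 0xDE; E(K, 0xDE) = 0xAF.
So the input to E for block [5] is 0xDE.

0xDE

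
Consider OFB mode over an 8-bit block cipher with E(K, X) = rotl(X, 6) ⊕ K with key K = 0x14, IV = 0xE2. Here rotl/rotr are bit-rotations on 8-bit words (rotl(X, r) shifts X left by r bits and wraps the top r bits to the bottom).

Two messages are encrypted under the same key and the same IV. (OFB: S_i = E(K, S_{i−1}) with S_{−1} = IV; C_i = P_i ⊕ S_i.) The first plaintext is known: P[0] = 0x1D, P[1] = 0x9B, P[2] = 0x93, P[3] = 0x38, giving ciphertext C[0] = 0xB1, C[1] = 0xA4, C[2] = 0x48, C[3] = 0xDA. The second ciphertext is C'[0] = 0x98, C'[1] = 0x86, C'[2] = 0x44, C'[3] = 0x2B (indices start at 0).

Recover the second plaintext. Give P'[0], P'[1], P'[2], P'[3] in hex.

In OFB with a reused IV, both messages share the same keystream S_i, so C_i ⊕ C'_i = P_i ⊕ P'_i and thus P'_i = P_i ⊕ C_i ⊕ C'_i.
P'[0]: 0x1D ⊕ 0xB1 ⊕ 0x98 = 0x34.
P'[1]: 0x9B ⊕ 0xA4 ⊕ 0x86 = 0xB9.
P'[2]: 0x93 ⊕ 0x48 ⊕ 0x44 = 0x9F.
P'[3]: 0x38 ⊕ 0xDA ⊕ 0x2B = 0xC9.

P'[0] = 0x34, P'[1] = 0xB9, P'[2] = 0x9F, P'[3] = 0xC9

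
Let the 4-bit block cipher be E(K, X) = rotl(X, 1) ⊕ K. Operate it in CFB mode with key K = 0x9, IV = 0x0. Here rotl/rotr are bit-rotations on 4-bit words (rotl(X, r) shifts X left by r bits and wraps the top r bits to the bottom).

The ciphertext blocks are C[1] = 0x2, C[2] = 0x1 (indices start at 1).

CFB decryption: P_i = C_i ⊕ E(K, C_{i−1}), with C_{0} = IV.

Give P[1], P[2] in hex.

P[1] = 0xB, P[2] = 0xC

P[1]: E(K, 0x0) = 0x9; 0x2 ⊕ 0x9 = 0xB.
P[2]: E(K, 0x2) = 0xD; 0x1 ⊕ 0xD = 0xC.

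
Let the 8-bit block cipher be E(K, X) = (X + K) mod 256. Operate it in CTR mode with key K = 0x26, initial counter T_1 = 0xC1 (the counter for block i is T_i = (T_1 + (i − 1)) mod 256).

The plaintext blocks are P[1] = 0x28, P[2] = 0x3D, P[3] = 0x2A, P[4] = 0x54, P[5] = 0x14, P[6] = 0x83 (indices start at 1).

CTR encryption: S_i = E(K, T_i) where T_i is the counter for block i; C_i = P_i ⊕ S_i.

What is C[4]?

C[1]: T = 0xC1, S = E(K, T) = 0xE7; 0x28 ⊕ 0xE7 = 0xCF.
C[2]: T = 0xC2, S = E(K, T) = 0xE8; 0x3D ⊕ 0xE8 = 0xD5.
C[3]: T = 0xC3, S = E(K, T) = 0xE9; 0x2A ⊕ 0xE9 = 0xC3.
C[4]: T = 0xC4, S = E(K, T) = 0xEA; 0x54 ⊕ 0xEA = 0xBE.

C[4] = 0xBE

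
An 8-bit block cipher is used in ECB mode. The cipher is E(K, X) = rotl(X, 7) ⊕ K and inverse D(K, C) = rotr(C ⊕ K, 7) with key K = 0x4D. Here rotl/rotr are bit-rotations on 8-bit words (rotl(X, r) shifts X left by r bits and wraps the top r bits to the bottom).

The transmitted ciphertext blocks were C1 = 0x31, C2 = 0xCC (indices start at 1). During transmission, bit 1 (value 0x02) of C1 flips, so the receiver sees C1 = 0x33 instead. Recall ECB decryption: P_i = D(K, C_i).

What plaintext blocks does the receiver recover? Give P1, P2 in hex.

Only C1 changed, to 0x33. In ECB, a change in C_i affects only P_i. Decrypting the received ciphertext:
P1: D(K, 0x33) = 0xFC.
P2: D(K, 0xCC) = 0x03.
Blocks that differ from the original plaintext: P1.

P1 = 0xFC, P2 = 0x03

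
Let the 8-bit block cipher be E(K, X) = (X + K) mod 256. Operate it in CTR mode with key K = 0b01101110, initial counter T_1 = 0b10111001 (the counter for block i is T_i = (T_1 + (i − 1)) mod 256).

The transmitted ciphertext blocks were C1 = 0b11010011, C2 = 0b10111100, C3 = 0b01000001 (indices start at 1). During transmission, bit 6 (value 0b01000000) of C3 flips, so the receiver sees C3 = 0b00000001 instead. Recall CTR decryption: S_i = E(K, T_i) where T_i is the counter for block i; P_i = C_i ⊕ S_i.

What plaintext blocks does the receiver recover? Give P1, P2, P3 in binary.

P1 = 0b11110100, P2 = 0b10010100, P3 = 0b00101000

Only C3 changed, to 0b00000001. In CTR, a change in C_i flips the same bit in P_i only; the keystream is unaffected. Decrypting the received ciphertext:
P1: T = 0b10111001, S = E(K, T) = 0b00100111; 0b11010011 ⊕ 0b00100111 = 0b11110100.
P2: T = 0b10111010, S = E(K, T) = 0b00101000; 0b10111100 ⊕ 0b00101000 = 0b10010100.
P3: T = 0b10111011, S = E(K, T) = 0b00101001; 0b00000001 ⊕ 0b00101001 = 0b00101000.
Blocks that differ from the original plaintext: P3.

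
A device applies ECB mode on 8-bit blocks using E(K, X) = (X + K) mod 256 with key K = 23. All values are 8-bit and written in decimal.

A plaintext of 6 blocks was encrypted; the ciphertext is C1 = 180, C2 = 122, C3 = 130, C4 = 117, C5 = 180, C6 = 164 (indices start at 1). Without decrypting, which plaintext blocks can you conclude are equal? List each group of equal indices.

ECB encrypts each block independently with the same key, so equal ciphertext blocks imply equal plaintext blocks.
C1 = C5 = 180, so P1 = P5.

P1 = P5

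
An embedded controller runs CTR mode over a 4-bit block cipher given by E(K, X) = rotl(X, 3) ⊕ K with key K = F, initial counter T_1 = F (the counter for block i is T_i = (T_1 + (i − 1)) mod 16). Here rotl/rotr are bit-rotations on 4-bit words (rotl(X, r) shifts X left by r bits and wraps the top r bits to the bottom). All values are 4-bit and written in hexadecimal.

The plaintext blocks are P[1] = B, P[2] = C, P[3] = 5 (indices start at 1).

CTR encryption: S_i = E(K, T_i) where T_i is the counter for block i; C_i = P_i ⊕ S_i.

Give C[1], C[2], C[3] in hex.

C[1] = B, C[2] = 3, C[3] = 2

C[1]: T = F, S = E(K, T) = 0; B ⊕ 0 = B.
C[2]: T = 0, S = E(K, T) = F; C ⊕ F = 3.
C[3]: T = 1, S = E(K, T) = 7; 5 ⊕ 7 = 2.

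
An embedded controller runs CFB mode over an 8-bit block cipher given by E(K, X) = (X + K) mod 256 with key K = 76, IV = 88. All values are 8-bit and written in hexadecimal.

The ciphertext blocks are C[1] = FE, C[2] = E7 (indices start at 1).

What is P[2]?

P[2] = 93

CFB decryption: P_i = C_i ⊕ E(K, C_{i−1}), with C_{0} = IV.
P[2]: E(K, FE) = 74; E7 ⊕ 74 = 93.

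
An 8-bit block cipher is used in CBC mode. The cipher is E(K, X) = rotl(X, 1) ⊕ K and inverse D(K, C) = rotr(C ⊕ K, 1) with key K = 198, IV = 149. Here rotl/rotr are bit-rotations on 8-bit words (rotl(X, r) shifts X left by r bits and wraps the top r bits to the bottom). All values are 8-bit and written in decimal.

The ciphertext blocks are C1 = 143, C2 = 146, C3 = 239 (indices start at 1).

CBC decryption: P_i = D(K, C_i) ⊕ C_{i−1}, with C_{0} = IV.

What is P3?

P3: D(K, 239) = 148; 148 ⊕ 146 = 6.

P3 = 6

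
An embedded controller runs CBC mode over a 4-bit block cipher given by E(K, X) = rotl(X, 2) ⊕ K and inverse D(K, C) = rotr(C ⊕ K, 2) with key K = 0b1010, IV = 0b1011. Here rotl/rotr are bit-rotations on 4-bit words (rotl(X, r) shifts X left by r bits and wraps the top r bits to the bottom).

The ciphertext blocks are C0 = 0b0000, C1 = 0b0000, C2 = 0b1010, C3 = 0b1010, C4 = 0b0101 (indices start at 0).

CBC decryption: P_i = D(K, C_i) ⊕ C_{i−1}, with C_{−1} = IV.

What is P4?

P4 = 0b0101

P4: D(K, 0b0101) = 0b1111; 0b1111 ⊕ 0b1010 = 0b0101.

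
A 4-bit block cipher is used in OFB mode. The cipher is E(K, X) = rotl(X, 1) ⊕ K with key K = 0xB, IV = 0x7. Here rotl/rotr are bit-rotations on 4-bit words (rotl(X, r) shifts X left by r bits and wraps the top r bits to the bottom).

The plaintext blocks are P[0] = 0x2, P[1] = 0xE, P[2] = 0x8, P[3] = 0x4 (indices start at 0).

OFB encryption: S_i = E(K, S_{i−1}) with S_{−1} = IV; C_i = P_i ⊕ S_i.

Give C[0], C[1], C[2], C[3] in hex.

C[0] = 0x7, C[1] = 0xF, C[2] = 0x1, C[3] = 0xC

C[0]: S = E(K, 0x7) = 0x5; 0x2 ⊕ 0x5 = 0x7.
C[1]: S = E(K, 0x5) = 0x1; 0xE ⊕ 0x1 = 0xF.
C[2]: S = E(K, 0x1) = 0x9; 0x8 ⊕ 0x9 = 0x1.
C[3]: S = E(K, 0x9) = 0x8; 0x4 ⊕ 0x8 = 0xC.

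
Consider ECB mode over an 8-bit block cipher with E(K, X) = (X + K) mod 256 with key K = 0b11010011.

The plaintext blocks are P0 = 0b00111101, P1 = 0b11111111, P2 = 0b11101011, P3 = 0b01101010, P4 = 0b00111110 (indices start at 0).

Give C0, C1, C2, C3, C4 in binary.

ECB encryption: C_i = E(K, P_i).
C0: E(K, 0b00111101) = 0b00010000.
C1: E(K, 0b11111111) = 0b11010010.
C2: E(K, 0b11101011) = 0b10111110.
C3: E(K, 0b01101010) = 0b00111101.
C4: E(K, 0b00111110) = 0b00010001.

C0 = 0b00010000, C1 = 0b11010010, C2 = 0b10111110, C3 = 0b00111101, C4 = 0b00010001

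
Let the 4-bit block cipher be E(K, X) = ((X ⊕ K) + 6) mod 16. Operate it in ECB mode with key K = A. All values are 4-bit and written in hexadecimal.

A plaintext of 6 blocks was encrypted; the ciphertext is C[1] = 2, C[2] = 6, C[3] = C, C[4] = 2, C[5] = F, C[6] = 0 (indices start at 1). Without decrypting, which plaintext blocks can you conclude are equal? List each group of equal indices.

ECB encrypts each block independently with the same key, so equal ciphertext blocks imply equal plaintext blocks.
C[1] = C[4] = 2, so P[1] = P[4].

P[1] = P[4]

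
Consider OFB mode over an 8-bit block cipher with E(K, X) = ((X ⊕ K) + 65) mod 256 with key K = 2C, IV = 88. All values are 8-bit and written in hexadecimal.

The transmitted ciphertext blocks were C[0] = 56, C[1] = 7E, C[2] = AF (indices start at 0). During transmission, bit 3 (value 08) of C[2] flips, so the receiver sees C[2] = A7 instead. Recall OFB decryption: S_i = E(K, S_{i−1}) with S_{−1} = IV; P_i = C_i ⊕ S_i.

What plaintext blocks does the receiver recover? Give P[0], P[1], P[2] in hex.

P[0] = 5F, P[1] = F4, P[2] = AC

Only C[2] changed, to A7. In OFB, a change in C_i flips the same bit in P_i only; the keystream is unaffected. Decrypting the received ciphertext:
P[0]: S = E(K, 88) = 09; 56 ⊕ 09 = 5F.
P[1]: S = E(K, 09) = 8A; 7E ⊕ 8A = F4.
P[2]: S = E(K, 8A) = 0B; A7 ⊕ 0B = AC.
Blocks that differ from the original plaintext: P[2].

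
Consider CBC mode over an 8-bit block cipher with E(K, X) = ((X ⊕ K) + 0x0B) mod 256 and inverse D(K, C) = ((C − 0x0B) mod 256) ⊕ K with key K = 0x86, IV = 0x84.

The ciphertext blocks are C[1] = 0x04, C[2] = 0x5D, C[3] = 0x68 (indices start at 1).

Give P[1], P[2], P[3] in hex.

CBC decryption: P_i = D(K, C_i) ⊕ C_{i−1}, with C_{0} = IV.
P[1]: D(K, 0x04) = 0x7F; 0x7F ⊕ 0x84 = 0xFB.
P[2]: D(K, 0x5D) = 0xD4; 0xD4 ⊕ 0x04 = 0xD0.
P[3]: D(K, 0x68) = 0xDB; 0xDB ⊕ 0x5D = 0x86.

P[1] = 0xFB, P[2] = 0xD0, P[3] = 0x86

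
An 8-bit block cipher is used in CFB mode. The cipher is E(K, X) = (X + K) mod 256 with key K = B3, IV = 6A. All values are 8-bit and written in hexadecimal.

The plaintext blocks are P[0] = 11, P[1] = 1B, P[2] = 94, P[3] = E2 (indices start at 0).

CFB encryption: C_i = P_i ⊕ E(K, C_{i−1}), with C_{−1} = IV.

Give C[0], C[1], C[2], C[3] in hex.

C[0]: E(K, 6A) = 1D; 11 ⊕ 1D = 0C.
C[1]: E(K, 0C) = BF; 1B ⊕ BF = A4.
C[2]: E(K, A4) = 57; 94 ⊕ 57 = C3.
C[3]: E(K, C3) = 76; E2 ⊕ 76 = 94.

C[0] = 0C, C[1] = A4, C[2] = C3, C[3] = 94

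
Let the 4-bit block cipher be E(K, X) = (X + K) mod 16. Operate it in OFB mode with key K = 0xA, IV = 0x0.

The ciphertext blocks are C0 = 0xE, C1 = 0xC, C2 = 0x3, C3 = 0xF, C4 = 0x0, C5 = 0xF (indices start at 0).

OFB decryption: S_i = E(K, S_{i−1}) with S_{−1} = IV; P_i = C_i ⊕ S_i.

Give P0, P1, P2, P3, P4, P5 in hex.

P0 = 0x4, P1 = 0x8, P2 = 0xD, P3 = 0x7, P4 = 0x2, P5 = 0x3

P0: S = E(K, 0x0) = 0xA; 0xE ⊕ 0xA = 0x4.
P1: S = E(K, 0xA) = 0x4; 0xC ⊕ 0x4 = 0x8.
P2: S = E(K, 0x4) = 0xE; 0x3 ⊕ 0xE = 0xD.
P3: S = E(K, 0xE) = 0x8; 0xF ⊕ 0x8 = 0x7.
P4: S = E(K, 0x8) = 0x2; 0x0 ⊕ 0x2 = 0x2.
P5: S = E(K, 0x2) = 0xC; 0xF ⊕ 0xC = 0x3.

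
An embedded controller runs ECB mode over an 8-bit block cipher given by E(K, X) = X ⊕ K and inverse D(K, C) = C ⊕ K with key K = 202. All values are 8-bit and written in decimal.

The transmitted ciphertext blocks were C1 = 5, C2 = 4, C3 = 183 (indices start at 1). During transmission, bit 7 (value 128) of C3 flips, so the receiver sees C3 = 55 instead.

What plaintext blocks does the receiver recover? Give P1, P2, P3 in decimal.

P1 = 207, P2 = 206, P3 = 253

ECB decryption: P_i = D(K, C_i).
Only C3 changed, to 55. In ECB, a change in C_i affects only P_i. Decrypting the received ciphertext:
P1: D(K, 5) = 207.
P2: D(K, 4) = 206.
P3: D(K, 55) = 253.
Blocks that differ from the original plaintext: P3.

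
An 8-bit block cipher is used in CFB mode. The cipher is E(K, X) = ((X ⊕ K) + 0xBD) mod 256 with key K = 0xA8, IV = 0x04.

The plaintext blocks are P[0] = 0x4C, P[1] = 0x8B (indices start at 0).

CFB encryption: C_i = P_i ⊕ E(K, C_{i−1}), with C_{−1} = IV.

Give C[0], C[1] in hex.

C[0]: E(K, 0x04) = 0x69; 0x4C ⊕ 0x69 = 0x25.
C[1]: E(K, 0x25) = 0x4A; 0x8B ⊕ 0x4A = 0xC1.

C[0] = 0x25, C[1] = 0xC1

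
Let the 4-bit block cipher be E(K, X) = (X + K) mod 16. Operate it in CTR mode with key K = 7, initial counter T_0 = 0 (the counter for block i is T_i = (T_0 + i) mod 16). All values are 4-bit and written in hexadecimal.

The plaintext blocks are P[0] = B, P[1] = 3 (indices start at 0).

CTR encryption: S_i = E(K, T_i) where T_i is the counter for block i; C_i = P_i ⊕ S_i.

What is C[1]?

C[0]: T = 0, S = E(K, T) = 7; B ⊕ 7 = C.
C[1]: T = 1, S = E(K, T) = 8; 3 ⊕ 8 = B.

C[1] = B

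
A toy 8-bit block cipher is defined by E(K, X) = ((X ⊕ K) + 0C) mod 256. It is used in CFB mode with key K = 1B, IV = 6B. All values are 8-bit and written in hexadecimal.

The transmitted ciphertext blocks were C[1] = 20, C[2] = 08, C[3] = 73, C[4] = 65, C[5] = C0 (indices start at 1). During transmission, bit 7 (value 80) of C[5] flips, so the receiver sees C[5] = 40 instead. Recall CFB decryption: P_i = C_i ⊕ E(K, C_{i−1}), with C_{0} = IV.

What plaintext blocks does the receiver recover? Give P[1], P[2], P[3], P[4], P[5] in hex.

Only C[5] changed, to 40. In CFB, a change in C_i flips the same bit in P_i and garbles P_{i+1}. Decrypting the received ciphertext:
P[1]: E(K, 6B) = 7C; 20 ⊕ 7C = 5C.
P[2]: E(K, 20) = 47; 08 ⊕ 47 = 4F.
P[3]: E(K, 08) = 1F; 73 ⊕ 1F = 6C.
P[4]: E(K, 73) = 74; 65 ⊕ 74 = 11.
P[5]: E(K, 65) = 8A; 40 ⊕ 8A = CA.
Blocks that differ from the original plaintext: P[5].

P[1] = 5C, P[2] = 4F, P[3] = 6C, P[4] = 11, P[5] = CA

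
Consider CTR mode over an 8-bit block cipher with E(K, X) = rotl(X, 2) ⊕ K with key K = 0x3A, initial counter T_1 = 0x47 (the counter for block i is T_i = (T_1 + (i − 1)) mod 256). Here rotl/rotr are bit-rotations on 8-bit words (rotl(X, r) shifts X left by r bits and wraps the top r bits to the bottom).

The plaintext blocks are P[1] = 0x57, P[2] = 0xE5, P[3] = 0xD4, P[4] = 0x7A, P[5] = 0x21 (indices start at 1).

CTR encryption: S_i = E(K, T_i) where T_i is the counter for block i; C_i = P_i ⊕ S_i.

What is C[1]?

C[1] = 0x70

C[1]: T = 0x47, S = E(K, T) = 0x27; 0x57 ⊕ 0x27 = 0x70.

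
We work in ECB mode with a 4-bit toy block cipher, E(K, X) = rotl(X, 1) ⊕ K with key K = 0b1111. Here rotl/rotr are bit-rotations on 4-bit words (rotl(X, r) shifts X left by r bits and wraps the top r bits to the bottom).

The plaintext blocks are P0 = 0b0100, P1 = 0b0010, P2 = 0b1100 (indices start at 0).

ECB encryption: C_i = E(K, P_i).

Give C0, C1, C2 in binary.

C0 = 0b0111, C1 = 0b1011, C2 = 0b0110

C0: E(K, 0b0100) = 0b0111.
C1: E(K, 0b0010) = 0b1011.
C2: E(K, 0b1100) = 0b0110.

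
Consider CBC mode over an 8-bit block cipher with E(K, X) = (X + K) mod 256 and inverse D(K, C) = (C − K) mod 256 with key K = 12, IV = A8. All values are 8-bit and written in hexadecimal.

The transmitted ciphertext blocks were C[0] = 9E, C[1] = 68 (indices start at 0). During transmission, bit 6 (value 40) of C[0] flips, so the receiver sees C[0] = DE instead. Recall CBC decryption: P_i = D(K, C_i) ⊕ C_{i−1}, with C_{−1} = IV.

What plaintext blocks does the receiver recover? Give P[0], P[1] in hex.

Only C[0] changed, to DE. In CBC, a change in C_i garbles P_i and flips the same bit in P_{i+1}. Decrypting the received ciphertext:
P[0]: D(K, DE) = CC; CC ⊕ A8 = 64.
P[1]: D(K, 68) = 56; 56 ⊕ DE = 88.
Blocks that differ from the original plaintext: P[0], P[1].

P[0] = 64, P[1] = 88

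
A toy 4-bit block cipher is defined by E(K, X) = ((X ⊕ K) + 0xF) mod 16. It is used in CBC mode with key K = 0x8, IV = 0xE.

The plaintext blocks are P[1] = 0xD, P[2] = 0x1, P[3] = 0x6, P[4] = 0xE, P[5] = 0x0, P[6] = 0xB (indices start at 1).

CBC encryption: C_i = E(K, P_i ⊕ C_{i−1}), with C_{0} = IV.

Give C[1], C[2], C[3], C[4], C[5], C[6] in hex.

C[1] = 0xA, C[2] = 0x2, C[3] = 0xB, C[4] = 0xC, C[5] = 0x3, C[6] = 0xF

C[1]: P[1] ⊕ 0xE = 0x3; E(K, 0x3) = 0xA.
C[2]: P[2] ⊕ 0xA = 0xB; E(K, 0xB) = 0x2.
C[3]: P[3] ⊕ 0x2 = 0x4; E(K, 0x4) = 0xB.
C[4]: P[4] ⊕ 0xB = 0x5; E(K, 0x5) = 0xC.
C[5]: P[5] ⊕ 0xC = 0xC; E(K, 0xC) = 0x3.
C[6]: P[6] ⊕ 0x3 = 0x8; E(K, 0x8) = 0xF.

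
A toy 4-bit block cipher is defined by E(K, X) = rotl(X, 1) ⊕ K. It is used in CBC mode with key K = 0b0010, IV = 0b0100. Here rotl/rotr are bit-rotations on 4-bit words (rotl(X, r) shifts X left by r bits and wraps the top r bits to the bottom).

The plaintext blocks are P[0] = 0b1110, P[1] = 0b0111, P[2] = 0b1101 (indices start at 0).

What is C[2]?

CBC encryption: C_i = E(K, P_i ⊕ C_{i−1}), with C_{−1} = IV.
C[0]: P[0] ⊕ 0b0100 = 0b1010; E(K, 0b1010) = 0b0111.
C[1]: P[1] ⊕ 0b0111 = 0b0000; E(K, 0b0000) = 0b0010.
C[2]: P[2] ⊕ 0b0010 = 0b1111; E(K, 0b1111) = 0b1101.

C[2] = 0b1101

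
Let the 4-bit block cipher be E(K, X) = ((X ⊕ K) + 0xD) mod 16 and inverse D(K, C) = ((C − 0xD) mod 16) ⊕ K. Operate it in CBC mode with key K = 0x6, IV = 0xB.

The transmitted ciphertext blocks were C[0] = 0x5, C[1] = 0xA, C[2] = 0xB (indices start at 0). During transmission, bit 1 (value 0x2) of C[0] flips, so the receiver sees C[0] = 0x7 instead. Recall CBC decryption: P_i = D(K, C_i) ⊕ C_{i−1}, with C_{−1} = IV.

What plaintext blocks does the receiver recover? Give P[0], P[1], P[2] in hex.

Only C[0] changed, to 0x7. In CBC, a change in C_i garbles P_i and flips the same bit in P_{i+1}. Decrypting the received ciphertext:
P[0]: D(K, 0x7) = 0xC; 0xC ⊕ 0xB = 0x7.
P[1]: D(K, 0xA) = 0xB; 0xB ⊕ 0x7 = 0xC.
P[2]: D(K, 0xB) = 0x8; 0x8 ⊕ 0xA = 0x2.
Blocks that differ from the original plaintext: P[0], P[1].

P[0] = 0x7, P[1] = 0xC, P[2] = 0x2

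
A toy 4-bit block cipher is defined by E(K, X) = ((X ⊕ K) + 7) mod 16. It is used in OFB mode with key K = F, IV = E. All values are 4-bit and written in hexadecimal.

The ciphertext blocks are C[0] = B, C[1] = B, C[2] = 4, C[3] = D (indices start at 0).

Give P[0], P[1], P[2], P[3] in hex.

P[0] = 3, P[1] = 5, P[2] = C, P[3] = 3

OFB decryption: S_i = E(K, S_{i−1}) with S_{−1} = IV; P_i = C_i ⊕ S_i.
P[0]: S = E(K, E) = 8; B ⊕ 8 = 3.
P[1]: S = E(K, 8) = E; B ⊕ E = 5.
P[2]: S = E(K, E) = 8; 4 ⊕ 8 = C.
P[3]: S = E(K, 8) = E; D ⊕ E = 3.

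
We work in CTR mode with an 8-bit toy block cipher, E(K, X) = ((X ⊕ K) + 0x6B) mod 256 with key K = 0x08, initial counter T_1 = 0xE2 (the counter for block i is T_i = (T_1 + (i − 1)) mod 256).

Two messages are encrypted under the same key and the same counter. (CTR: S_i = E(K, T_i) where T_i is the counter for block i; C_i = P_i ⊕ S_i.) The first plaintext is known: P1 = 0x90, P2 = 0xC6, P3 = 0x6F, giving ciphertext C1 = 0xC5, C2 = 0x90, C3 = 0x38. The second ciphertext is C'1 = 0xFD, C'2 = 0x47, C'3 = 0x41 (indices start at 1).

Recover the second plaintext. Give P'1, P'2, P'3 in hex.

In CTR with a reused counter, both messages share the same keystream S_i, so C_i ⊕ C'_i = P_i ⊕ P'_i and thus P'_i = P_i ⊕ C_i ⊕ C'_i.
P'1: 0x90 ⊕ 0xC5 ⊕ 0xFD = 0xA8.
P'2: 0xC6 ⊕ 0x90 ⊕ 0x47 = 0x11.
P'3: 0x6F ⊕ 0x38 ⊕ 0x41 = 0x16.

P'1 = 0xA8, P'2 = 0x11, P'3 = 0x16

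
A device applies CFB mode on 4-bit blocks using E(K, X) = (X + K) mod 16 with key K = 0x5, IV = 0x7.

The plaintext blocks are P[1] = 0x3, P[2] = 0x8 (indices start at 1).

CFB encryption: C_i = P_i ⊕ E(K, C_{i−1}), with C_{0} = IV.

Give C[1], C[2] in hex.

C[1] = 0xF, C[2] = 0xC

C[1]: E(K, 0x7) = 0xC; 0x3 ⊕ 0xC = 0xF.
C[2]: E(K, 0xF) = 0x4; 0x8 ⊕ 0x4 = 0xC.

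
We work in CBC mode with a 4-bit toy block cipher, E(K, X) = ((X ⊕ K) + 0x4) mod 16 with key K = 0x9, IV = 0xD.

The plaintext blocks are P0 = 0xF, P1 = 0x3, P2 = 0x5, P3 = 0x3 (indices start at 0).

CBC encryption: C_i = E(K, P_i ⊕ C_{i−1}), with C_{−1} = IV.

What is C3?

C3 = 0x7

C0: P0 ⊕ 0xD = 0x2; E(K, 0x2) = 0xF.
C1: P1 ⊕ 0xF = 0xC; E(K, 0xC) = 0x9.
C2: P2 ⊕ 0x9 = 0xC; E(K, 0xC) = 0x9.
C3: P3 ⊕ 0x9 = 0xA; E(K, 0xA) = 0x7.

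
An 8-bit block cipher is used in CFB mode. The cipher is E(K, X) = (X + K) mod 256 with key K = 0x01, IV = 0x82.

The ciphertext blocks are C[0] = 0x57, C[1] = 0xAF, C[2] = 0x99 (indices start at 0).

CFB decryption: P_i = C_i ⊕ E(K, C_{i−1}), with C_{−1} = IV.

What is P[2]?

P[2]: E(K, 0xAF) = 0xB0; 0x99 ⊕ 0xB0 = 0x29.

P[2] = 0x29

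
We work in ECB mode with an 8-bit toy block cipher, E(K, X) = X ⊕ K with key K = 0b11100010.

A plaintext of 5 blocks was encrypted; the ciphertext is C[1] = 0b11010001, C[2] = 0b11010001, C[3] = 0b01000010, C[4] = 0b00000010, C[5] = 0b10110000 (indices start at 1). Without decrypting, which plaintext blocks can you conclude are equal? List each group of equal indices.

P[1] = P[2]

ECB encrypts each block independently with the same key, so equal ciphertext blocks imply equal plaintext blocks.
C[1] = C[2] = 0b11010001, so P[1] = P[2].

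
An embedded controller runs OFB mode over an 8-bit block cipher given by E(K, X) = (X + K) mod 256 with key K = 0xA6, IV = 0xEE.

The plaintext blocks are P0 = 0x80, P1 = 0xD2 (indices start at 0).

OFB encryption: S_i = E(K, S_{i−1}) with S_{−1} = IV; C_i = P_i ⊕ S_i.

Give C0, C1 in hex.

C0: S = E(K, 0xEE) = 0x94; 0x80 ⊕ 0x94 = 0x14.
C1: S = E(K, 0x94) = 0x3A; 0xD2 ⊕ 0x3A = 0xE8.

C0 = 0x14, C1 = 0xE8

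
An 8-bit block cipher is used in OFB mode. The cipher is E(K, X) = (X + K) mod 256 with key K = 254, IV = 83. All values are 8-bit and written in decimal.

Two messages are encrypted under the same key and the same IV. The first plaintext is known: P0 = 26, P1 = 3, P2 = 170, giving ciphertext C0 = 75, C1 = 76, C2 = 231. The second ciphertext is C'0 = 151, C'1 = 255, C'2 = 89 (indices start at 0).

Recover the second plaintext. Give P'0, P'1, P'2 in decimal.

In OFB with a reused IV, both messages share the same keystream S_i, so C_i ⊕ C'_i = P_i ⊕ P'_i and thus P'_i = P_i ⊕ C_i ⊕ C'_i.
P'0: 26 ⊕ 75 ⊕ 151 = 198.
P'1: 3 ⊕ 76 ⊕ 255 = 176.
P'2: 170 ⊕ 231 ⊕ 89 = 20.

P'0 = 198, P'1 = 176, P'2 = 20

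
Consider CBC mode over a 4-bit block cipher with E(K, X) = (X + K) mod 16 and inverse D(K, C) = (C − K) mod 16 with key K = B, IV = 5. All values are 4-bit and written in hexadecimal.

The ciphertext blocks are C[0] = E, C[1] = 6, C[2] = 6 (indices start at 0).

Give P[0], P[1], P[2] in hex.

CBC decryption: P_i = D(K, C_i) ⊕ C_{i−1}, with C_{−1} = IV.
P[0]: D(K, E) = 3; 3 ⊕ 5 = 6.
P[1]: D(K, 6) = B; B ⊕ E = 5.
P[2]: D(K, 6) = B; B ⊕ 6 = D.

P[0] = 6, P[1] = 5, P[2] = D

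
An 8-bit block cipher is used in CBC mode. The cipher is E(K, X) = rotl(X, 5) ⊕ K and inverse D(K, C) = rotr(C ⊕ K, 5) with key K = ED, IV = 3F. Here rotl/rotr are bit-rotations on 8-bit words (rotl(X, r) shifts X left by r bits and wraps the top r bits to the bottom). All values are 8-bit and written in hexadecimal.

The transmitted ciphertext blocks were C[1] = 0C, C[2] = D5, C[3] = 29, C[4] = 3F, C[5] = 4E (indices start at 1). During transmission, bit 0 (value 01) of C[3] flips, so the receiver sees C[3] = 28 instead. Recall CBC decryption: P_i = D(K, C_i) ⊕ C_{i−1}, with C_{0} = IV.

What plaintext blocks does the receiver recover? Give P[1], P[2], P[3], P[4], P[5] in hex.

Only C[3] changed, to 28. In CBC, a change in C_i garbles P_i and flips the same bit in P_{i+1}. Decrypting the received ciphertext:
P[1]: D(K, 0C) = 0F; 0F ⊕ 3F = 30.
P[2]: D(K, D5) = C1; C1 ⊕ 0C = CD.
P[3]: D(K, 28) = 2E; 2E ⊕ D5 = FB.
P[4]: D(K, 3F) = 96; 96 ⊕ 28 = BE.
P[5]: D(K, 4E) = 1D; 1D ⊕ 3F = 22.
Blocks that differ from the original plaintext: P[3], P[4].

P[1] = 30, P[2] = CD, P[3] = FB, P[4] = BE, P[5] = 22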